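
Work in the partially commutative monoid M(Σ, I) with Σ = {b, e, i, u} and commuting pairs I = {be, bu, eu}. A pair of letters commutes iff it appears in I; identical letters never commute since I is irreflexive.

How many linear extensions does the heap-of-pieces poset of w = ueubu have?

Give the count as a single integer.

20

#0=u has no predecessor
#1=e has no predecessor
#2=u depends on [0:u]
#3=b has no predecessor
#4=u depends on [2:u]
sources: [0:u, 1:e, 3:b]
N(rest) = Σ N(rest − s) over sources s of rest; N(one piece) = 1:
  size 1 → [1]=1  [3]=1  [4]=1
  size 2 → [1,3]=2  [1,4]=2  [2,4]=1  [3,4]=2
  size 3 → [0,2,4]=1  [1,2,4]=3  [1,3,4]=6  [2,3,4]=3
  first=0(u) contributes 12
  first=1(e) contributes 4
  first=3(b) contributes 4
|[w]| = 20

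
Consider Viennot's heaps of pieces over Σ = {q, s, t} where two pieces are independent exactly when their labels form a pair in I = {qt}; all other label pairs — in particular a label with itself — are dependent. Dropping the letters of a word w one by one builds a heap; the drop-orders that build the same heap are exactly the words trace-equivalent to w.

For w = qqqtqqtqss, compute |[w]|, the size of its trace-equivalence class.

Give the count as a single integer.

28

piece 0:q — minimal
piece 1:q rests on {0:q}
piece 2:q rests on {1:q}
piece 3:t — minimal
piece 4:q rests on {2:q}
piece 5:q rests on {4:q}
piece 6:t rests on {3:t}
piece 7:q rests on {5:q}
piece 8:s rests on {6:t, 7:q}
piece 9:s rests on {8:s}
minimal pieces: {0:q, 3:t}
ways to finish when only these pieces remain (= sum over removing one remaining piece with nothing left below it):
  1 left: {9}→1
  2 left: {8,9}→1
  3 left: {6,8,9}→1  {7,8,9}→1
  4 left: {3,6,8,9}→1  {5,7,8,9}→1  {6,7,8,9}→2
  5 left: {3,6,7,8,9}→3  {4,5,7,8,9}→1  {5,6,7,8,9}→3
  6 left: {2,4,5,7,8,9}→1  {3,5,6,7,8,9}→6  {4,5,6,7,8,9}→4
  7 left: {1,2,4,5,7,8,9}→1  {2,4,5,6,7,8,9}→5  {3,4,5,6,7,8,9}→10
  8 left: {0,1,2,4,5,7,8,9}→1  {1,2,4,5,6,7,8,9}→6  {2,3,4,5,6,7,8,9}→15
  placing 0:q first → 21 extensions
  placing 3:t first → 7 extensions
total linear extensions = 28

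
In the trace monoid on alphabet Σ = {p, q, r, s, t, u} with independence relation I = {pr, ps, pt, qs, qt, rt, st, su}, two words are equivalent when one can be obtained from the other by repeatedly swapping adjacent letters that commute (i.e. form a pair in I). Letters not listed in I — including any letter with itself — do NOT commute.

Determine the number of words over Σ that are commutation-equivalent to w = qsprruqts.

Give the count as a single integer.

60

drop 0:q onto floor
drop 1:s onto floor
drop 2:p onto {0:q}
drop 3:r onto {0:q, 1:s}
drop 4:r onto {3:r}
drop 5:u onto {2:p, 4:r}
drop 6:q onto {5:u}
drop 7:t onto {5:u}
drop 8:s onto {4:r}
ground layer = {0:q, 1:s}
drop-orders for the pieces not yet dropped (sum over which currently-grounded one goes next):
  1 to go: {6} 1  {7} 1  {8} 1
  2 to go: {6,7} 2  {6,8} 2  {7,8} 2
  3 to go: {5,6,7} 2  {6,7,8} 6
  4 to go: {2,5,6,7} 2  {5,6,7,8} 8
  5 to go: {2,5,6,7,8} 10  {4,5,6,7,8} 8
  6 to go: {2,4,5,6,7,8} 18  {3,4,5,6,7,8} 8
  7 to go: {1,3,4,5,6,7,8} 8  {2,3,4,5,6,7,8} 26
  if 0:q drops first: 34 orders
  if 1:s drops first: 26 orders
heap linearizations: 60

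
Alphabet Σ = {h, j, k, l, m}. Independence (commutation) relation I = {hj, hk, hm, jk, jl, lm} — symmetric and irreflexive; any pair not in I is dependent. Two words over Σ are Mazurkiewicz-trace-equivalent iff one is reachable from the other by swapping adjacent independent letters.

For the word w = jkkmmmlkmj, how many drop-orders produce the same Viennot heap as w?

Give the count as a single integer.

drop 0:j onto floor
drop 1:k onto floor
drop 2:k onto {1:k}
drop 3:m onto {0:j, 2:k}
drop 4:m onto {3:m}
drop 5:m onto {4:m}
drop 6:l onto {2:k}
drop 7:k onto {5:m, 6:l}
drop 8:m onto {7:k}
drop 9:j onto {8:m}
ground layer = {0:j, 1:k}
drop-orders for the pieces not yet dropped (sum over which currently-grounded one goes next):
  1 to go: {9} 1
  2 to go: {8,9} 1
  3 to go: {7,8,9} 1
  4 to go: {5,7,8,9} 1  {6,7,8,9} 1
  5 to go: {4,5,7,8,9} 1  {5,6,7,8,9} 2
  6 to go: {3,4,5,7,8,9} 1  {4,5,6,7,8,9} 3
  7 to go: {0,3,4,5,7,8,9} 1  {3,4,5,6,7,8,9} 4
  8 to go: {0,3,4,5,6,7,8,9} 5  {2,3,4,5,6,7,8,9} 4
  if 0:j drops first: 4 orders
  if 1:k drops first: 9 orders
heap linearizations: 13

13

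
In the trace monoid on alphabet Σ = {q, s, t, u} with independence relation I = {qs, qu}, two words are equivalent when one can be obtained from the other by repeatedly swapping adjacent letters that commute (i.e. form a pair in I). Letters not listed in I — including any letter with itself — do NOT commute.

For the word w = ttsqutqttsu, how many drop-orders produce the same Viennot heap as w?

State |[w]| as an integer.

drop 0:t onto floor
drop 1:t onto {0:t}
drop 2:s onto {1:t}
drop 3:q onto {1:t}
drop 4:u onto {2:s}
drop 5:t onto {3:q, 4:u}
drop 6:q onto {5:t}
drop 7:t onto {6:q}
drop 8:t onto {7:t}
drop 9:s onto {8:t}
drop 10:u onto {9:s}
ground layer = {0:t}
drop-orders for the pieces not yet dropped (sum over which currently-grounded one goes next):
  1 to go: {10} 1
  2 to go: {9,10} 1
  3 to go: {8,9,10} 1
  4 to go: {7,8,9,10} 1
  5 to go: {6,7,8,9,10} 1
  6 to go: {5,6,7,8,9,10} 1
  7 to go: {3,5,6,7,8,9,10} 1  {4,5,6,7,8,9,10} 1
  8 to go: {2,4,5,6,7,8,9,10} 1  {3,4,5,6,7,8,9,10} 2
  9 to go: {2,3,4,5,6,7,8,9,10} 3
  if 0:t drops first: 3 orders

3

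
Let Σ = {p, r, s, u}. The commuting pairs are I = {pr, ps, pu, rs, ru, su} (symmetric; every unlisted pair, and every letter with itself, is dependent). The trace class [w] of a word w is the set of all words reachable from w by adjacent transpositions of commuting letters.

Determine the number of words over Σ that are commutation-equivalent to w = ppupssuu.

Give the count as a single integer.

0(p) covers ∅
1(p) covers 0:p
2(u) covers ∅
3(p) covers 1:p
4(s) covers ∅
5(s) covers 4:s
6(u) covers 2:u
7(u) covers 6:u
floor of heap: 0:p, 2:u, 4:s
completions by unplaced set U, small U first (add the entries for U minus each lowest piece of U):
  |U|=1: {3}:1  {5}:1  {7}:1
  |U|=2: {1,3}:1  {3,5}:2  {3,7}:2  {4,5}:1  {5,7}:2  {6,7}:1
  |U|=3: {0,1,3}:1  {1,3,5}:3  {1,3,7}:3  {2,6,7}:1  {3,4,5}:3  {3,5,7}:6  {3,6,7}:3  {4,5,7}:3  {5,6,7}:3
  |U|=4: {0,1,3,5}:4  {0,1,3,7}:4  {1,3,4,5}:6  {1,3,5,7}:12  {1,3,6,7}:6  {2,3,6,7}:4  {2,5,6,7}:4  {3,4,5,7}:12  {3,5,6,7}:12  {4,5,6,7}:6
  |U|=5: {0,1,3,4,5}:10  {0,1,3,5,7}:20  {0,1,3,6,7}:10  {1,2,3,6,7}:10  {1,3,4,5,7}:30  {1,3,5,6,7}:30  {2,3,5,6,7}:20  {2,4,5,6,7}:10  {3,4,5,6,7}:30
  |U|=6: {0,1,2,3,6,7}:20  {0,1,3,4,5,7}:60  {0,1,3,5,6,7}:60  {1,2,3,5,6,7}:60  {1,3,4,5,6,7}:90  {2,3,4,5,6,7}:60
  start at 0(p): 210
  start at 2(u): 210
  start at 4(s): 140
sum over floor = 560

560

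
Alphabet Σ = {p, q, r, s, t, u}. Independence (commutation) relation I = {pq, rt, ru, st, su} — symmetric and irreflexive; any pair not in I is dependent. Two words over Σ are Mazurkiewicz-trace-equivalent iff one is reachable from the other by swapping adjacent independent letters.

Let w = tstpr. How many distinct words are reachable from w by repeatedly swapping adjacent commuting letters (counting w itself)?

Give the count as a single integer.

3

0(t) covers ∅
1(s) covers ∅
2(t) covers 0:t
3(p) covers 1:s, 2:t
4(r) covers 3:p
floor of heap: 0:t, 1:s
completions by unplaced set U, small U first (add the entries for U minus each lowest piece of U):
  |U|=1: {4}:1
  |U|=2: {3,4}:1
  |U|=3: {1,3,4}:1  {2,3,4}:1
  start at 0(t): 2
  start at 1(s): 1
sum over floor = 3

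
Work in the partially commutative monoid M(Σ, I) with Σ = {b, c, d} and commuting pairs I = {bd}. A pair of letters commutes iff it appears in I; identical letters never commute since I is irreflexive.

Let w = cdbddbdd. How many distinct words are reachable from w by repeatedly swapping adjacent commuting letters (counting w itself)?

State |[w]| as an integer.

#0=c has no predecessor
#1=d depends on [0:c]
#2=b depends on [0:c]
#3=d depends on [1:d]
#4=d depends on [3:d]
#5=b depends on [2:b]
#6=d depends on [4:d]
#7=d depends on [6:d]
sources: [0:c]
N(rest) = Σ N(rest − s) over sources s of rest; N(one piece) = 1:
  size 1 → [5]=1  [7]=1
  size 2 → [2,5]=1  [5,7]=2  [6,7]=1
  size 3 → [2,5,7]=3  [4,6,7]=1  [5,6,7]=3
  size 4 → [2,5,6,7]=6  [3,4,6,7]=1  [4,5,6,7]=4
  size 5 → [1,3,4,6,7]=1  [2,4,5,6,7]=10  [3,4,5,6,7]=5
  size 6 → [1,3,4,5,6,7]=6  [2,3,4,5,6,7]=15
  first=0(c) contributes 21

21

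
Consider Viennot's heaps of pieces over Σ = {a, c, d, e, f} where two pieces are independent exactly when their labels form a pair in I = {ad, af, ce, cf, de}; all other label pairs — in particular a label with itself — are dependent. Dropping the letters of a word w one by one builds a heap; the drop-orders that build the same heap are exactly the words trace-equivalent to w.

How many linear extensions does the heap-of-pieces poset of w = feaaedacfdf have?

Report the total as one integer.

#0=f has no predecessor
#1=e depends on [0:f]
#2=a depends on [1:e]
#3=a depends on [2:a]
#4=e depends on [3:a]
#5=d depends on [0:f]
#6=a depends on [4:e]
#7=c depends on [5:d, 6:a]
#8=f depends on [4:e, 5:d]
#9=d depends on [7:c, 8:f]
#10=f depends on [9:d]
sources: [0:f]
N(rest) = Σ N(rest − s) over sources s of rest; N(one piece) = 1:
  size 1 → [10]=1
  size 2 → [9,10]=1
  size 3 → [7,9,10]=1  [8,9,10]=1
  size 4 → [6,7,9,10]=1  [7,8,9,10]=2
  size 5 → [5,7,8,9,10]=2  [6,7,8,9,10]=3
  size 6 → [4,6,7,8,9,10]=3  [5,6,7,8,9,10]=5
  size 7 → [3,4,6,7,8,9,10]=3  [4,5,6,7,8,9,10]=8
  size 8 → [2,3,4,6,7,8,9,10]=3  [3,4,5,6,7,8,9,10]=11
  size 9 → [1,2,3,4,6,7,8,9,10]=3  [2,3,4,5,6,7,8,9,10]=14
  first=0(f) contributes 17

17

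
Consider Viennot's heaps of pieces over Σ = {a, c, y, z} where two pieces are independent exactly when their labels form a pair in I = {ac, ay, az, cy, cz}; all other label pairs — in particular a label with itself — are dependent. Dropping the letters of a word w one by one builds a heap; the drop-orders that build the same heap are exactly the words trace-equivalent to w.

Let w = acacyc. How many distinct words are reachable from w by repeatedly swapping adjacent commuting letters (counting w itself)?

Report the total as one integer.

60

piece 0:a — minimal
piece 1:c — minimal
piece 2:a rests on {0:a}
piece 3:c rests on {1:c}
piece 4:y — minimal
piece 5:c rests on {3:c}
minimal pieces: {0:a, 1:c, 4:y}
ways to finish when only these pieces remain (= sum over removing one remaining piece with nothing left below it):
  1 left: {2}→1  {4}→1  {5}→1
  2 left: {0,2}→1  {2,4}→2  {2,5}→2  {3,5}→1  {4,5}→2
  3 left: {0,2,4}→3  {0,2,5}→3  {1,3,5}→1  {2,3,5}→3  {2,4,5}→6  {3,4,5}→3
  4 left: {0,2,3,5}→6  {0,2,4,5}→12  {1,2,3,5}→4  {1,3,4,5}→4  {2,3,4,5}→12
  placing 0:a first → 20 extensions
  placing 1:c first → 30 extensions
  placing 4:y first → 10 extensions
total linear extensions = 60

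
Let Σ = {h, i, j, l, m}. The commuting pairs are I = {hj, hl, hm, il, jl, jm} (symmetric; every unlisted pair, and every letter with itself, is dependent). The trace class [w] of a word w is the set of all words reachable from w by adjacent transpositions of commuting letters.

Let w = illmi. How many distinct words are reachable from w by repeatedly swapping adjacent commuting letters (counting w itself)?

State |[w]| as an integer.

3

#0=i has no predecessor
#1=l has no predecessor
#2=l depends on [1:l]
#3=m depends on [0:i, 2:l]
#4=i depends on [3:m]
sources: [0:i, 1:l]
N(rest) = Σ N(rest − s) over sources s of rest; N(one piece) = 1:
  size 1 → [4]=1
  size 2 → [3,4]=1
  size 3 → [0,3,4]=1  [2,3,4]=1
  first=0(i) contributes 1
  first=1(l) contributes 2
|[w]| = 3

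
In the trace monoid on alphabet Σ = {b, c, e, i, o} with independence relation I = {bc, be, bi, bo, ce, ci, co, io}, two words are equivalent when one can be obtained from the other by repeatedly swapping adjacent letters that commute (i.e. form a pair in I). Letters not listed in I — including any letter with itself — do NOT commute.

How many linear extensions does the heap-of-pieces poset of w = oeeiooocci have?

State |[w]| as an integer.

piece 0:o — minimal
piece 1:e rests on {0:o}
piece 2:e rests on {1:e}
piece 3:i rests on {2:e}
piece 4:o rests on {2:e}
piece 5:o rests on {4:o}
piece 6:o rests on {5:o}
piece 7:c — minimal
piece 8:c rests on {7:c}
piece 9:i rests on {3:i}
minimal pieces: {0:o, 7:c}
ways to finish when only these pieces remain (= sum over removing one remaining piece with nothing left below it):
  1 left: {6}→1  {8}→1  {9}→1
  2 left: {3,9}→1  {5,6}→1  {6,8}→2  {6,9}→2  {7,8}→1  {8,9}→2
  3 left: {3,6,9}→3  {3,8,9}→3  {4,5,6}→1  {5,6,8}→3  {5,6,9}→3  {6,7,8}→3  {6,8,9}→6  {7,8,9}→3
  4 left: {3,5,6,9}→6  {3,6,8,9}→12  {3,7,8,9}→6  {4,5,6,8}→4  {4,5,6,9}→4  {5,6,7,8}→6  {5,6,8,9}→12  {6,7,8,9}→12
  5 left: {3,4,5,6,9}→10  {3,5,6,8,9}→30  {3,6,7,8,9}→30  {4,5,6,7,8}→10  {4,5,6,8,9}→20  {5,6,7,8,9}→30
  6 left: {2,3,4,5,6,9}→10  {3,4,5,6,8,9}→60  {3,5,6,7,8,9}→90  {4,5,6,7,8,9}→60
  7 left: {1,2,3,4,5,6,9}→10  {2,3,4,5,6,8,9}→70  {3,4,5,6,7,8,9}→210
  8 left: {0,1,2,3,4,5,6,9}→10  {1,2,3,4,5,6,8,9}→80  {2,3,4,5,6,7,8,9}→280
  placing 0:o first → 360 extensions
  placing 7:c first → 90 extensions
total linear extensions = 450

450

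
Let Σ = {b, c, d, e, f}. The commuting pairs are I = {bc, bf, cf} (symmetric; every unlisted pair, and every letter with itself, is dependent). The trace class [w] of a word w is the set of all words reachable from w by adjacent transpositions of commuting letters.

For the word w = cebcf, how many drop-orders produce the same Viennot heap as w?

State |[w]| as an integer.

6

piece 0:c — minimal
piece 1:e rests on {0:c}
piece 2:b rests on {1:e}
piece 3:c rests on {1:e}
piece 4:f rests on {1:e}
minimal pieces: {0:c}
ways to finish when only these pieces remain (= sum over removing one remaining piece with nothing left below it):
  1 left: {2}→1  {3}→1  {4}→1
  2 left: {2,3}→2  {2,4}→2  {3,4}→2
  3 left: {2,3,4}→6
  placing 0:c first → 6 extensions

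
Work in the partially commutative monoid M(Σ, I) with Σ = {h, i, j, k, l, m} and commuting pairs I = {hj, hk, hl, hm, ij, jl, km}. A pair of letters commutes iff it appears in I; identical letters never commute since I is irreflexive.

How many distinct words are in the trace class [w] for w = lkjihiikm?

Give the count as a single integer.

10

0(l) covers ∅
1(k) covers 0:l
2(j) covers 1:k
3(i) covers 1:k
4(h) covers 3:i
5(i) covers 4:h
6(i) covers 5:i
7(k) covers 2:j, 6:i
8(m) covers 2:j, 6:i
floor of heap: 0:l
completions by unplaced set U, small U first (add the entries for U minus each lowest piece of U):
  |U|=1: {7}:1  {8}:1
  |U|=2: {7,8}:2
  |U|=3: {2,7,8}:2  {6,7,8}:2
  |U|=4: {2,6,7,8}:4  {5,6,7,8}:2
  |U|=5: {2,5,6,7,8}:6  {4,5,6,7,8}:2
  |U|=6: {2,4,5,6,7,8}:8  {3,4,5,6,7,8}:2
  |U|=7: {2,3,4,5,6,7,8}:10
  start at 0(l): 10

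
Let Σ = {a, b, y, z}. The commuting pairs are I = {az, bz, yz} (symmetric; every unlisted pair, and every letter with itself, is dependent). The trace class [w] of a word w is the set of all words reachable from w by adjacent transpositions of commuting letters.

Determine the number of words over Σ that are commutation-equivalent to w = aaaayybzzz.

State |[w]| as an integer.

piece 0:a — minimal
piece 1:a rests on {0:a}
piece 2:a rests on {1:a}
piece 3:a rests on {2:a}
piece 4:y rests on {3:a}
piece 5:y rests on {4:y}
piece 6:b rests on {5:y}
piece 7:z — minimal
piece 8:z rests on {7:z}
piece 9:z rests on {8:z}
minimal pieces: {0:a, 7:z}
ways to finish when only these pieces remain (= sum over removing one remaining piece with nothing left below it):
  1 left: {6}→1  {9}→1
  2 left: {5,6}→1  {6,9}→2  {8,9}→1
  3 left: {4,5,6}→1  {5,6,9}→3  {6,8,9}→3  {7,8,9}→1
  4 left: {3,4,5,6}→1  {4,5,6,9}→4  {5,6,8,9}→6  {6,7,8,9}→4
  5 left: {2,3,4,5,6}→1  {3,4,5,6,9}→5  {4,5,6,8,9}→10  {5,6,7,8,9}→10
  6 left: {1,2,3,4,5,6}→1  {2,3,4,5,6,9}→6  {3,4,5,6,8,9}→15  {4,5,6,7,8,9}→20
  7 left: {0,1,2,3,4,5,6}→1  {1,2,3,4,5,6,9}→7  {2,3,4,5,6,8,9}→21  {3,4,5,6,7,8,9}→35
  8 left: {0,1,2,3,4,5,6,9}→8  {1,2,3,4,5,6,8,9}→28  {2,3,4,5,6,7,8,9}→56
  placing 0:a first → 84 extensions
  placing 7:z first → 36 extensions
total linear extensions = 120

120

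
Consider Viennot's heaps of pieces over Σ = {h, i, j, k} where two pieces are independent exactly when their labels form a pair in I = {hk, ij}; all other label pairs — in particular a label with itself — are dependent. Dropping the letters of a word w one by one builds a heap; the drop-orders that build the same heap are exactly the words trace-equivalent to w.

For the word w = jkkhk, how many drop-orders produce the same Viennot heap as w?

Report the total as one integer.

drop 0:j onto floor
drop 1:k onto {0:j}
drop 2:k onto {1:k}
drop 3:h onto {0:j}
drop 4:k onto {2:k}
ground layer = {0:j}
drop-orders for the pieces not yet dropped (sum over which currently-grounded one goes next):
  1 to go: {3} 1  {4} 1
  2 to go: {2,4} 1  {3,4} 2
  3 to go: {1,2,4} 1  {2,3,4} 3
  if 0:j drops first: 4 orders

4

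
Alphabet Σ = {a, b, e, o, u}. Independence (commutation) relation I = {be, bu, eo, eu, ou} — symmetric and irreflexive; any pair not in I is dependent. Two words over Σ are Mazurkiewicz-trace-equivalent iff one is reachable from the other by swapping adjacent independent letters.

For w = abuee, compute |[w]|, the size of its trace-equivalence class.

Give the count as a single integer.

12

#0=a has no predecessor
#1=b depends on [0:a]
#2=u depends on [0:a]
#3=e depends on [0:a]
#4=e depends on [3:e]
sources: [0:a]
N(rest) = Σ N(rest − s) over sources s of rest; N(one piece) = 1:
  size 1 → [1]=1  [2]=1  [4]=1
  size 2 → [1,2]=2  [1,4]=2  [2,4]=2  [3,4]=1
  size 3 → [1,2,4]=6  [1,3,4]=3  [2,3,4]=3
  first=0(a) contributes 12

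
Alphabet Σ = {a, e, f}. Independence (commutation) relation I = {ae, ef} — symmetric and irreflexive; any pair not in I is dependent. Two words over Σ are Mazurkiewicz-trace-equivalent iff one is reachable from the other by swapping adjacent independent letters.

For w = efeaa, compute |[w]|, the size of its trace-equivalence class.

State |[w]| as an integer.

drop 0:e onto floor
drop 1:f onto floor
drop 2:e onto {0:e}
drop 3:a onto {1:f}
drop 4:a onto {3:a}
ground layer = {0:e, 1:f}
drop-orders for the pieces not yet dropped (sum over which currently-grounded one goes next):
  1 to go: {2} 1  {4} 1
  2 to go: {0,2} 1  {2,4} 2  {3,4} 1
  3 to go: {0,2,4} 3  {1,3,4} 1  {2,3,4} 3
  if 0:e drops first: 4 orders
  if 1:f drops first: 6 orders
heap linearizations: 10

10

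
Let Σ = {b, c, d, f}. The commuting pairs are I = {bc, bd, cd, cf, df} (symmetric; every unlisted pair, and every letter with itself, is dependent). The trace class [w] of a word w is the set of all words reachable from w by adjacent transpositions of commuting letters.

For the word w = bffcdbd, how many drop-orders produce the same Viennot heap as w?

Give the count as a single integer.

105

drop 0:b onto floor
drop 1:f onto {0:b}
drop 2:f onto {1:f}
drop 3:c onto floor
drop 4:d onto floor
drop 5:b onto {2:f}
drop 6:d onto {4:d}
ground layer = {0:b, 3:c, 4:d}
drop-orders for the pieces not yet dropped (sum over which currently-grounded one goes next):
  1 to go: {3} 1  {5} 1  {6} 1
  2 to go: {2,5} 1  {3,5} 2  {3,6} 2  {4,6} 1  {5,6} 2
  3 to go: {1,2,5} 1  {2,3,5} 3  {2,5,6} 3  {3,4,6} 3  {3,5,6} 6  {4,5,6} 3
  4 to go: {0,1,2,5} 1  {1,2,3,5} 4  {1,2,5,6} 4  {2,3,5,6} 12  {2,4,5,6} 6  {3,4,5,6} 12
  5 to go: {0,1,2,3,5} 5  {0,1,2,5,6} 5  {1,2,3,5,6} 20  {1,2,4,5,6} 10  {2,3,4,5,6} 30
  if 0:b drops first: 60 orders
  if 3:c drops first: 15 orders
  if 4:d drops first: 30 orders
heap linearizations: 105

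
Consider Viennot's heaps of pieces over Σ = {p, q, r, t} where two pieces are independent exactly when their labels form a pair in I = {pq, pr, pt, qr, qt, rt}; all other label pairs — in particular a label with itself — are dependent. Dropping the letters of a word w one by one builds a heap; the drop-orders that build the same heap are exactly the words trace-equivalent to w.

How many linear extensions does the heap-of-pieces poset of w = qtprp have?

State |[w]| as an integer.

60

#0=q has no predecessor
#1=t has no predecessor
#2=p has no predecessor
#3=r has no predecessor
#4=p depends on [2:p]
sources: [0:q, 1:t, 2:p, 3:r]
N(rest) = Σ N(rest − s) over sources s of rest; N(one piece) = 1:
  size 1 → [0]=1  [1]=1  [3]=1  [4]=1
  size 2 → [0,1]=2  [0,3]=2  [0,4]=2  [1,3]=2  [1,4]=2  [2,4]=1  [3,4]=2
  size 3 → [0,1,3]=6  [0,1,4]=6  [0,2,4]=3  [0,3,4]=6  [1,2,4]=3  [1,3,4]=6  [2,3,4]=3
  first=0(q) contributes 12
  first=1(t) contributes 12
  first=2(p) contributes 24
  first=3(r) contributes 12
|[w]| = 60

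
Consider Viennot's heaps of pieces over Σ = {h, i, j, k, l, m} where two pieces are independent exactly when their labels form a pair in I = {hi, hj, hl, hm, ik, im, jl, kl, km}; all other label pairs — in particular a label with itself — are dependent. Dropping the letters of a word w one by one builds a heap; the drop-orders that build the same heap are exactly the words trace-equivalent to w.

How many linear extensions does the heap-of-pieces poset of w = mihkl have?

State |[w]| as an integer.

drop 0:m onto floor
drop 1:i onto floor
drop 2:h onto floor
drop 3:k onto {2:h}
drop 4:l onto {0:m, 1:i}
ground layer = {0:m, 1:i, 2:h}
drop-orders for the pieces not yet dropped (sum over which currently-grounded one goes next):
  1 to go: {3} 1  {4} 1
  2 to go: {0,4} 1  {1,4} 1  {2,3} 1  {3,4} 2
  3 to go: {0,1,4} 2  {0,3,4} 3  {1,3,4} 3  {2,3,4} 3
  if 0:m drops first: 6 orders
  if 1:i drops first: 6 orders
  if 2:h drops first: 8 orders
heap linearizations: 20

20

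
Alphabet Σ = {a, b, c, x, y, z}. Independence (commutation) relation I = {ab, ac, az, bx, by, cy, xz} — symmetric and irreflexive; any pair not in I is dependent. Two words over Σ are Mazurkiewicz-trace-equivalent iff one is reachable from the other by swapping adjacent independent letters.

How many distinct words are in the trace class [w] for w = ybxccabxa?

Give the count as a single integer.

0(y) covers ∅
1(b) covers ∅
2(x) covers 0:y
3(c) covers 1:b, 2:x
4(c) covers 3:c
5(a) covers 2:x
6(b) covers 4:c
7(x) covers 4:c, 5:a
8(a) covers 7:x
floor of heap: 0:y, 1:b
completions by unplaced set U, small U first (add the entries for U minus each lowest piece of U):
  |U|=1: {6}:1  {8}:1
  |U|=2: {6,8}:2  {7,8}:1
  |U|=3: {5,7,8}:1  {6,7,8}:3
  |U|=4: {4,6,7,8}:3  {5,6,7,8}:4
  |U|=5: {3,4,6,7,8}:3  {4,5,6,7,8}:7
  |U|=6: {1,3,4,6,7,8}:3  {3,4,5,6,7,8}:10
  |U|=7: {1,3,4,5,6,7,8}:13  {2,3,4,5,6,7,8}:10
  start at 0(y): 23
  start at 1(b): 10
sum over floor = 33

33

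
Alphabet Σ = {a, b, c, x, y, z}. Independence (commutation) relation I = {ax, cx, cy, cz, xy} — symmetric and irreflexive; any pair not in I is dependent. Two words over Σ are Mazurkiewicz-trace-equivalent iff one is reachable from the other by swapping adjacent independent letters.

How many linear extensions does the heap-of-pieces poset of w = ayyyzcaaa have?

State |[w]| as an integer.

5

piece 0:a — minimal
piece 1:y rests on {0:a}
piece 2:y rests on {1:y}
piece 3:y rests on {2:y}
piece 4:z rests on {3:y}
piece 5:c rests on {0:a}
piece 6:a rests on {4:z, 5:c}
piece 7:a rests on {6:a}
piece 8:a rests on {7:a}
minimal pieces: {0:a}
ways to finish when only these pieces remain (= sum over removing one remaining piece with nothing left below it):
  1 left: {8}→1
  2 left: {7,8}→1
  3 left: {6,7,8}→1
  4 left: {4,6,7,8}→1  {5,6,7,8}→1
  5 left: {3,4,6,7,8}→1  {4,5,6,7,8}→2
  6 left: {2,3,4,6,7,8}→1  {3,4,5,6,7,8}→3
  7 left: {1,2,3,4,6,7,8}→1  {2,3,4,5,6,7,8}→4
  placing 0:a first → 5 extensions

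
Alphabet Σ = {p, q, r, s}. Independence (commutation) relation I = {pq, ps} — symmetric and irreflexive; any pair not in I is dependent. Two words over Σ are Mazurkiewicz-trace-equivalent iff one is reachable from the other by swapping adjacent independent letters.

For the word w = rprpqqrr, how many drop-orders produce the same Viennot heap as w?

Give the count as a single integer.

0(r) covers ∅
1(p) covers 0:r
2(r) covers 1:p
3(p) covers 2:r
4(q) covers 2:r
5(q) covers 4:q
6(r) covers 3:p, 5:q
7(r) covers 6:r
floor of heap: 0:r
completions by unplaced set U, small U first (add the entries for U minus each lowest piece of U):
  |U|=1: {7}:1
  |U|=2: {6,7}:1
  |U|=3: {3,6,7}:1  {5,6,7}:1
  |U|=4: {3,5,6,7}:2  {4,5,6,7}:1
  |U|=5: {3,4,5,6,7}:3
  |U|=6: {2,3,4,5,6,7}:3
  start at 0(r): 3

3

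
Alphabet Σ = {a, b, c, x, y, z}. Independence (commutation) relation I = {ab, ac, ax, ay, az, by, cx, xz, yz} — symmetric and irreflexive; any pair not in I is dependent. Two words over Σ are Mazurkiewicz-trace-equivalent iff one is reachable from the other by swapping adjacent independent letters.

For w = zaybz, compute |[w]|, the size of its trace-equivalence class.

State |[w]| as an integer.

20

0(z) covers ∅
1(a) covers ∅
2(y) covers ∅
3(b) covers 0:z
4(z) covers 3:b
floor of heap: 0:z, 1:a, 2:y
completions by unplaced set U, small U first (add the entries for U minus each lowest piece of U):
  |U|=1: {1}:1  {2}:1  {4}:1
  |U|=2: {1,2}:2  {1,4}:2  {2,4}:2  {3,4}:1
  |U|=3: {0,3,4}:1  {1,2,4}:6  {1,3,4}:3  {2,3,4}:3
  start at 0(z): 12
  start at 1(a): 4
  start at 2(y): 4
sum over floor = 20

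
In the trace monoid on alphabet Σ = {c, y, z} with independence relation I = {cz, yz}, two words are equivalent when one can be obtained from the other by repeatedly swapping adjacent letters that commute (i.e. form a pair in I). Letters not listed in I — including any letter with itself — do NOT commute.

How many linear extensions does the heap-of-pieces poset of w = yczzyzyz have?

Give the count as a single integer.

70

0(y) covers ∅
1(c) covers 0:y
2(z) covers ∅
3(z) covers 2:z
4(y) covers 1:c
5(z) covers 3:z
6(y) covers 4:y
7(z) covers 5:z
floor of heap: 0:y, 2:z
completions by unplaced set U, small U first (add the entries for U minus each lowest piece of U):
  |U|=1: {6}:1  {7}:1
  |U|=2: {4,6}:1  {5,7}:1  {6,7}:2
  |U|=3: {1,4,6}:1  {3,5,7}:1  {4,6,7}:3  {5,6,7}:3
  |U|=4: {0,1,4,6}:1  {1,4,6,7}:4  {2,3,5,7}:1  {3,5,6,7}:4  {4,5,6,7}:6
  |U|=5: {0,1,4,6,7}:5  {1,4,5,6,7}:10  {2,3,5,6,7}:5  {3,4,5,6,7}:10
  |U|=6: {0,1,4,5,6,7}:15  {1,3,4,5,6,7}:20  {2,3,4,5,6,7}:15
  start at 0(y): 35
  start at 2(z): 35
sum over floor = 70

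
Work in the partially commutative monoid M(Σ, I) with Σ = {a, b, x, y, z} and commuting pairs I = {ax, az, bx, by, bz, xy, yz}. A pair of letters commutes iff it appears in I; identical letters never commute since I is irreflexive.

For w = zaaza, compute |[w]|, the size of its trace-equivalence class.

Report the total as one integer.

0(z) covers ∅
1(a) covers ∅
2(a) covers 1:a
3(z) covers 0:z
4(a) covers 2:a
floor of heap: 0:z, 1:a
completions by unplaced set U, small U first (add the entries for U minus each lowest piece of U):
  |U|=1: {3}:1  {4}:1
  |U|=2: {0,3}:1  {2,4}:1  {3,4}:2
  |U|=3: {0,3,4}:3  {1,2,4}:1  {2,3,4}:3
  start at 0(z): 4
  start at 1(a): 6
sum over floor = 10

10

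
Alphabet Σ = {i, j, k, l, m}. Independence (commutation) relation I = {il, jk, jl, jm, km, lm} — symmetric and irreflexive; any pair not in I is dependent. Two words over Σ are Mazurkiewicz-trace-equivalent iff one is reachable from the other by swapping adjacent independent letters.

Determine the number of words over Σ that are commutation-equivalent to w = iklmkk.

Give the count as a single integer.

piece 0:i — minimal
piece 1:k rests on {0:i}
piece 2:l rests on {1:k}
piece 3:m rests on {0:i}
piece 4:k rests on {2:l}
piece 5:k rests on {4:k}
minimal pieces: {0:i}
ways to finish when only these pieces remain (= sum over removing one remaining piece with nothing left below it):
  1 left: {3}→1  {5}→1
  2 left: {3,5}→2  {4,5}→1
  3 left: {2,4,5}→1  {3,4,5}→3
  4 left: {1,2,4,5}→1  {2,3,4,5}→4
  placing 0:i first → 5 extensions

5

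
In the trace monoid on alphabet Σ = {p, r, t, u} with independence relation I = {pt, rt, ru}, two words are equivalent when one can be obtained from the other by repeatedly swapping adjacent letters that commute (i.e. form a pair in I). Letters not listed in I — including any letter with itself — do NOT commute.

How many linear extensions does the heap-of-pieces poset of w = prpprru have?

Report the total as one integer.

#0=p has no predecessor
#1=r depends on [0:p]
#2=p depends on [1:r]
#3=p depends on [2:p]
#4=r depends on [3:p]
#5=r depends on [4:r]
#6=u depends on [3:p]
sources: [0:p]
N(rest) = Σ N(rest − s) over sources s of rest; N(one piece) = 1:
  size 1 → [5]=1  [6]=1
  size 2 → [4,5]=1  [5,6]=2
  size 3 → [4,5,6]=3
  size 4 → [3,4,5,6]=3
  size 5 → [2,3,4,5,6]=3
  first=0(p) contributes 3

3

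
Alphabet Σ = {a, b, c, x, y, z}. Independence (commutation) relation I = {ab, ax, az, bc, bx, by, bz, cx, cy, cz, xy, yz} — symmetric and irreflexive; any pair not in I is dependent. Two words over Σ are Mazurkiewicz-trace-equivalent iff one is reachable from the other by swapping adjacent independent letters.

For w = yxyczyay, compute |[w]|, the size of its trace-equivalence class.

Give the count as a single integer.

#0=y has no predecessor
#1=x has no predecessor
#2=y depends on [0:y]
#3=c has no predecessor
#4=z depends on [1:x]
#5=y depends on [2:y]
#6=a depends on [3:c, 5:y]
#7=y depends on [6:a]
sources: [0:y, 1:x, 3:c]
N(rest) = Σ N(rest − s) over sources s of rest; N(one piece) = 1:
  size 1 → [4]=1  [7]=1
  size 2 → [1,4]=1  [4,7]=2  [6,7]=1
  size 3 → [1,4,7]=3  [3,6,7]=1  [4,6,7]=3  [5,6,7]=1
  size 4 → [1,4,6,7]=6  [2,5,6,7]=1  [3,4,6,7]=4  [3,5,6,7]=2  [4,5,6,7]=4
  size 5 → [0,2,5,6,7]=1  [1,3,4,6,7]=10  [1,4,5,6,7]=10  [2,3,5,6,7]=3  [2,4,5,6,7]=5  [3,4,5,6,7]=10
  size 6 → [0,2,3,5,6,7]=4  [0,2,4,5,6,7]=6  [1,2,4,5,6,7]=15  [1,3,4,5,6,7]=30  [2,3,4,5,6,7]=18
  first=0(y) contributes 63
  first=1(x) contributes 28
  first=3(c) contributes 21
|[w]| = 112

112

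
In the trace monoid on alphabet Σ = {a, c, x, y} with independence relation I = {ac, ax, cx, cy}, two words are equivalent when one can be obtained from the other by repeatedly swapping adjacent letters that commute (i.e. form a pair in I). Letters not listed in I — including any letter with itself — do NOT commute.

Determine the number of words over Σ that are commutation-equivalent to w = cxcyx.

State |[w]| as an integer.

drop 0:c onto floor
drop 1:x onto floor
drop 2:c onto {0:c}
drop 3:y onto {1:x}
drop 4:x onto {3:y}
ground layer = {0:c, 1:x}
drop-orders for the pieces not yet dropped (sum over which currently-grounded one goes next):
  1 to go: {2} 1  {4} 1
  2 to go: {0,2} 1  {2,4} 2  {3,4} 1
  3 to go: {0,2,4} 3  {1,3,4} 1  {2,3,4} 3
  if 0:c drops first: 4 orders
  if 1:x drops first: 6 orders
heap linearizations: 10

10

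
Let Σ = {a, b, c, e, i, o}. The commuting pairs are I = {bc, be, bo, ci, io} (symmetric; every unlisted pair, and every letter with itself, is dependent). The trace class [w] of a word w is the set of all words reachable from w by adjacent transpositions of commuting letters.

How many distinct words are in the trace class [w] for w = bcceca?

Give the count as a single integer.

5

piece 0:b — minimal
piece 1:c — minimal
piece 2:c rests on {1:c}
piece 3:e rests on {2:c}
piece 4:c rests on {3:e}
piece 5:a rests on {0:b, 4:c}
minimal pieces: {0:b, 1:c}
ways to finish when only these pieces remain (= sum over removing one remaining piece with nothing left below it):
  1 left: {5}→1
  2 left: {0,5}→1  {4,5}→1
  3 left: {0,4,5}→2  {3,4,5}→1
  4 left: {0,3,4,5}→3  {2,3,4,5}→1
  placing 0:b first → 1 extensions
  placing 1:c first → 4 extensions
total linear extensions = 5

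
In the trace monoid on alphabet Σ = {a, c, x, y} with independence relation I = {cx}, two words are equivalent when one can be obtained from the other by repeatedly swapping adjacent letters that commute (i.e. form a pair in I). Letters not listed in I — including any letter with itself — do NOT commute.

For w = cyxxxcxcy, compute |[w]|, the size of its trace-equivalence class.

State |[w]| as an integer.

15

piece 0:c — minimal
piece 1:y rests on {0:c}
piece 2:x rests on {1:y}
piece 3:x rests on {2:x}
piece 4:x rests on {3:x}
piece 5:c rests on {1:y}
piece 6:x rests on {4:x}
piece 7:c rests on {5:c}
piece 8:y rests on {6:x, 7:c}
minimal pieces: {0:c}
ways to finish when only these pieces remain (= sum over removing one remaining piece with nothing left below it):
  1 left: {8}→1
  2 left: {6,8}→1  {7,8}→1
  3 left: {4,6,8}→1  {5,7,8}→1  {6,7,8}→2
  4 left: {3,4,6,8}→1  {4,6,7,8}→3  {5,6,7,8}→3
  5 left: {2,3,4,6,8}→1  {3,4,6,7,8}→4  {4,5,6,7,8}→6
  6 left: {2,3,4,6,7,8}→5  {3,4,5,6,7,8}→10
  7 left: {2,3,4,5,6,7,8}→15
  placing 0:c first → 15 extensions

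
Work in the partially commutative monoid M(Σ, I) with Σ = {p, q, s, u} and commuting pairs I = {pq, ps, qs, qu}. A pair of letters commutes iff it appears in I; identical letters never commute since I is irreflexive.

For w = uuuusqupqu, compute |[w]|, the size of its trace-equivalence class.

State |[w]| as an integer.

45

#0=u has no predecessor
#1=u depends on [0:u]
#2=u depends on [1:u]
#3=u depends on [2:u]
#4=s depends on [3:u]
#5=q has no predecessor
#6=u depends on [4:s]
#7=p depends on [6:u]
#8=q depends on [5:q]
#9=u depends on [7:p]
sources: [0:u, 5:q]
N(rest) = Σ N(rest − s) over sources s of rest; N(one piece) = 1:
  size 1 → [8]=1  [9]=1
  size 2 → [5,8]=1  [7,9]=1  [8,9]=2
  size 3 → [5,8,9]=3  [6,7,9]=1  [7,8,9]=3
  size 4 → [4,6,7,9]=1  [5,7,8,9]=6  [6,7,8,9]=4
  size 5 → [3,4,6,7,9]=1  [4,6,7,8,9]=5  [5,6,7,8,9]=10
  size 6 → [2,3,4,6,7,9]=1  [3,4,6,7,8,9]=6  [4,5,6,7,8,9]=15
  size 7 → [1,2,3,4,6,7,9]=1  [2,3,4,6,7,8,9]=7  [3,4,5,6,7,8,9]=21
  size 8 → [0,1,2,3,4,6,7,9]=1  [1,2,3,4,6,7,8,9]=8  [2,3,4,5,6,7,8,9]=28
  first=0(u) contributes 36
  first=5(q) contributes 9
|[w]| = 45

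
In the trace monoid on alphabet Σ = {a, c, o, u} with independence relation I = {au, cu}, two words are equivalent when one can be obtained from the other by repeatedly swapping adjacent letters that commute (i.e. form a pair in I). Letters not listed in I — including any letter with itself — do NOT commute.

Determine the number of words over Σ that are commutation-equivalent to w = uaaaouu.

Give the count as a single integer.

4

#0=u has no predecessor
#1=a has no predecessor
#2=a depends on [1:a]
#3=a depends on [2:a]
#4=o depends on [0:u, 3:a]
#5=u depends on [4:o]
#6=u depends on [5:u]
sources: [0:u, 1:a]
N(rest) = Σ N(rest − s) over sources s of rest; N(one piece) = 1:
  size 1 → [6]=1
  size 2 → [5,6]=1
  size 3 → [4,5,6]=1
  size 4 → [0,4,5,6]=1  [3,4,5,6]=1
  size 5 → [0,3,4,5,6]=2  [2,3,4,5,6]=1
  first=0(u) contributes 1
  first=1(a) contributes 3
|[w]| = 4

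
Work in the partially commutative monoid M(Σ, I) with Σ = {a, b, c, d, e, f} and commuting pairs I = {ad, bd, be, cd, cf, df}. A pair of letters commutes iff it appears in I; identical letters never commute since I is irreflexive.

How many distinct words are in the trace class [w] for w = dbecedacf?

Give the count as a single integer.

24

drop 0:d onto floor
drop 1:b onto floor
drop 2:e onto {0:d}
drop 3:c onto {1:b, 2:e}
drop 4:e onto {3:c}
drop 5:d onto {4:e}
drop 6:a onto {4:e}
drop 7:c onto {6:a}
drop 8:f onto {6:a}
ground layer = {0:d, 1:b}
drop-orders for the pieces not yet dropped (sum over which currently-grounded one goes next):
  1 to go: {5} 1  {7} 1  {8} 1
  2 to go: {5,7} 2  {5,8} 2  {7,8} 2
  3 to go: {5,7,8} 6  {6,7,8} 2
  4 to go: {5,6,7,8} 8
  5 to go: {4,5,6,7,8} 8
  6 to go: {3,4,5,6,7,8} 8
  7 to go: {1,3,4,5,6,7,8} 8  {2,3,4,5,6,7,8} 8
  if 0:d drops first: 16 orders
  if 1:b drops first: 8 orders
heap linearizations: 24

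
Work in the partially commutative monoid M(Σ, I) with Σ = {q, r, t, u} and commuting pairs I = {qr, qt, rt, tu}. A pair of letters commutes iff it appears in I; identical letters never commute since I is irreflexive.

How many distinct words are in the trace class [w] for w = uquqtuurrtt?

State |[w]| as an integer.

165

#0=u has no predecessor
#1=q depends on [0:u]
#2=u depends on [1:q]
#3=q depends on [2:u]
#4=t has no predecessor
#5=u depends on [3:q]
#6=u depends on [5:u]
#7=r depends on [6:u]
#8=r depends on [7:r]
#9=t depends on [4:t]
#10=t depends on [9:t]
sources: [0:u, 4:t]
N(rest) = Σ N(rest − s) over sources s of rest; N(one piece) = 1:
  size 1 → [8]=1  [10]=1
  size 2 → [7,8]=1  [8,10]=2  [9,10]=1
  size 3 → [4,9,10]=1  [6,7,8]=1  [7,8,10]=3  [8,9,10]=3
  size 4 → [4,8,9,10]=4  [5,6,7,8]=1  [6,7,8,10]=4  [7,8,9,10]=6
  size 5 → [3,5,6,7,8]=1  [4,7,8,9,10]=10  [5,6,7,8,10]=5  [6,7,8,9,10]=10
  size 6 → [2,3,5,6,7,8]=1  [3,5,6,7,8,10]=6  [4,6,7,8,9,10]=20  [5,6,7,8,9,10]=15
  size 7 → [1,2,3,5,6,7,8]=1  [2,3,5,6,7,8,10]=7  [3,5,6,7,8,9,10]=21  [4,5,6,7,8,9,10]=35
  size 8 → [0,1,2,3,5,6,7,8]=1  [1,2,3,5,6,7,8,10]=8  [2,3,5,6,7,8,9,10]=28  [3,4,5,6,7,8,9,10]=56
  size 9 → [0,1,2,3,5,6,7,8,10]=9  [1,2,3,5,6,7,8,9,10]=36  [2,3,4,5,6,7,8,9,10]=84
  first=0(u) contributes 120
  first=4(t) contributes 45
|[w]| = 165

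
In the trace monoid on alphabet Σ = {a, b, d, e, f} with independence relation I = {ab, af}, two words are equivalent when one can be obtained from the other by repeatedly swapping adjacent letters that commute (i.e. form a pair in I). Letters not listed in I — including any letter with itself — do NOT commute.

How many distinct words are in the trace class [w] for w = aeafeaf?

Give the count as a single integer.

4

drop 0:a onto floor
drop 1:e onto {0:a}
drop 2:a onto {1:e}
drop 3:f onto {1:e}
drop 4:e onto {2:a, 3:f}
drop 5:a onto {4:e}
drop 6:f onto {4:e}
ground layer = {0:a}
drop-orders for the pieces not yet dropped (sum over which currently-grounded one goes next):
  1 to go: {5} 1  {6} 1
  2 to go: {5,6} 2
  3 to go: {4,5,6} 2
  4 to go: {2,4,5,6} 2  {3,4,5,6} 2
  5 to go: {2,3,4,5,6} 4
  if 0:a drops first: 4 orders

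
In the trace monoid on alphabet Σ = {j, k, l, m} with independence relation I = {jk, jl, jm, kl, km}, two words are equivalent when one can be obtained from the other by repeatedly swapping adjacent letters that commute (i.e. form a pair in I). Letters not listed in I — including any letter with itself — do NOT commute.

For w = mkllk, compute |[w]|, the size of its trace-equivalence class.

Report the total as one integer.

10

0(m) covers ∅
1(k) covers ∅
2(l) covers 0:m
3(l) covers 2:l
4(k) covers 1:k
floor of heap: 0:m, 1:k
completions by unplaced set U, small U first (add the entries for U minus each lowest piece of U):
  |U|=1: {3}:1  {4}:1
  |U|=2: {1,4}:1  {2,3}:1  {3,4}:2
  |U|=3: {0,2,3}:1  {1,3,4}:3  {2,3,4}:3
  start at 0(m): 6
  start at 1(k): 4
sum over floor = 10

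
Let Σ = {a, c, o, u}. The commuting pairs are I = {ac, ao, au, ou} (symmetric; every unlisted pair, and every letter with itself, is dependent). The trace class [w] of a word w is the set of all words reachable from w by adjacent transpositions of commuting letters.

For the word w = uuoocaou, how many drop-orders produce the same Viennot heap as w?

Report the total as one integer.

96

0(u) covers ∅
1(u) covers 0:u
2(o) covers ∅
3(o) covers 2:o
4(c) covers 1:u, 3:o
5(a) covers ∅
6(o) covers 4:c
7(u) covers 4:c
floor of heap: 0:u, 2:o, 5:a
completions by unplaced set U, small U first (add the entries for U minus each lowest piece of U):
  |U|=1: {5}:1  {6}:1  {7}:1
  |U|=2: {5,6}:2  {5,7}:2  {6,7}:2
  |U|=3: {4,6,7}:2  {5,6,7}:6
  |U|=4: {1,4,6,7}:2  {3,4,6,7}:2  {4,5,6,7}:8
  |U|=5: {0,1,4,6,7}:2  {1,3,4,6,7}:4  {1,4,5,6,7}:10  {2,3,4,6,7}:2  {3,4,5,6,7}:10
  |U|=6: {0,1,3,4,6,7}:6  {0,1,4,5,6,7}:12  {1,2,3,4,6,7}:6  {1,3,4,5,6,7}:24  {2,3,4,5,6,7}:12
  start at 0(u): 42
  start at 2(o): 42
  start at 5(a): 12
sum over floor = 96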